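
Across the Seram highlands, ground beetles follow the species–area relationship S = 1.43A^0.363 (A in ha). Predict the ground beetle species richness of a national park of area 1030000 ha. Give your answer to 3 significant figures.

S = 1.43 × 1030000^0.363 = 1.43 × 152.3 ≈ 217.8

218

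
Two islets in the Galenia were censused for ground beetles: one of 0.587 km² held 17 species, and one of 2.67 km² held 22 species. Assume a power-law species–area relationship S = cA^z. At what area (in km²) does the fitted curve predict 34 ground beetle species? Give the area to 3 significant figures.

34.5 km²

z = ln(22/17) / ln(2.67/0.587) = 0.2578 / 1.5148 = 0.1702
c = 17 / 0.587^0.1702 = 17 / 0.9133 = 18.61
A = (34/18.61)^(1/0.1702) ⇒ ln A = ln(1.827)/0.1702 = 3.5397
A = e^3.5397 ≈ 34.46 km²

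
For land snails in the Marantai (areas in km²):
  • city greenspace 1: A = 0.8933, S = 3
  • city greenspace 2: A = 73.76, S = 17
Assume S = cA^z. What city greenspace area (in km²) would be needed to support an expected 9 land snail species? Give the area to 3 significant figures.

14.6 km²

z = ln(17/3) / ln(73.76/0.8933) = 1.7346 / 4.4136 = 0.3930
c = 3 / 0.8933^0.3930 = 3 / 0.9566 = 3.136
A = (9/3.136)^(1/0.3930) ⇒ ln A = ln(2.87)/0.3930 = 2.6826
A = e^2.6826 ≈ 14.62 km²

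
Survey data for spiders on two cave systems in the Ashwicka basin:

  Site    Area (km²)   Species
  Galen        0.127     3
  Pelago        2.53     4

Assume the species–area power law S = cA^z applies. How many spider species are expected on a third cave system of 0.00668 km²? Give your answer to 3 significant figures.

z = ln(4/3) / ln(2.53/0.127) = 0.2877 / 2.9918 = 0.0962
c = 3 / 0.127^0.0962 = 3 / 0.82 = 3.658
S₃ = 3.658 × 0.00668^0.0962 = 3.658 × 0.6178 ≈ 2.26

2.26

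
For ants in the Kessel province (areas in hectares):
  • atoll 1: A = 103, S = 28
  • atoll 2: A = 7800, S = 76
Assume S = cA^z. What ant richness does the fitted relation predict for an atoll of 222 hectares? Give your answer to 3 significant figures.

z = ln(76/28) / ln(7800/103) = 0.9985 / 4.3272 = 0.2308
c = 28 / 103^0.2308 = 28 / 2.914 = 9.609
S₃ = 9.609 × 222^0.2308 = 9.609 × 3.479 ≈ 33.43

33.4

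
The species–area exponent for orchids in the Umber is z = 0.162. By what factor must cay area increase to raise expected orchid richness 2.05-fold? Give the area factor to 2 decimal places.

(A₂/A₁)^0.162 = 2.05, so A₂/A₁ = 2.05^(1/0.162) = 2.05^6.173
ln(A₂/A₁) = ln 2.05 / 0.162 = 0.7178 / 0.162 = 4.4311
A₂/A₁ = e^4.4311 ≈ 84.02

84.02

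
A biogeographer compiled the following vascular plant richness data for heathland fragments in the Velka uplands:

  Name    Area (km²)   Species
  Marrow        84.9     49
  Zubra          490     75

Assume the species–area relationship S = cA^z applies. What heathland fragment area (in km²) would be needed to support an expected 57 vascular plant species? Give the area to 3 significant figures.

z = ln(75/49) / ln(490/84.9) = 0.4257 / 1.7529 = 0.2428
c = 49 / 84.9^0.2428 = 49 / 2.94 = 16.66
A = (57/16.66)^(1/0.2428) ⇒ ln A = ln(3.42)/0.2428 = 5.0643
A = e^5.0643 ≈ 158.3 km²

158 km²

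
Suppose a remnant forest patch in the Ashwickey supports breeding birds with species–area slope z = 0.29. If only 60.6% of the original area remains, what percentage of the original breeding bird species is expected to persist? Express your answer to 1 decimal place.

S_new/S_old = (A_new/A_old)^z = 0.606^0.29
= exp(0.29 × ln 0.606) = exp(0.29 × -0.5009) = exp(-0.1453) ≈ 0.8648

86.5%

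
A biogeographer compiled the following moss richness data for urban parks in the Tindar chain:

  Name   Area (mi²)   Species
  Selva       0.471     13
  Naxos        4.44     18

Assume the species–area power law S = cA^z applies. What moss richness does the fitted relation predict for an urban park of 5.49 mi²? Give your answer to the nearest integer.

19

z = ln(18/13) / ln(4.44/0.471) = 0.3254 / 2.2436 = 0.1450
c = 13 / 0.471^0.1450 = 13 / 0.8965 = 14.5
S₃ = 14.5 × 5.49^0.1450 = 14.5 × 1.28 ≈ 18.56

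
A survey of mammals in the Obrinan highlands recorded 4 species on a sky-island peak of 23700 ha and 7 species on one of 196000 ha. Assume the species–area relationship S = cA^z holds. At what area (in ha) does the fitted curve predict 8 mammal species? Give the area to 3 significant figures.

324000 ha

z = ln(7/4) / ln(196000/23700) = 0.5596 / 2.1126 = 0.2649
c = 4 / 23700^0.2649 = 4 / 14.42 = 0.2775
A = (8/0.2775)^(1/0.2649) ⇒ ln A = ln(28.83)/0.2649 = 12.6900
A = e^12.6900 ≈ 324478 ha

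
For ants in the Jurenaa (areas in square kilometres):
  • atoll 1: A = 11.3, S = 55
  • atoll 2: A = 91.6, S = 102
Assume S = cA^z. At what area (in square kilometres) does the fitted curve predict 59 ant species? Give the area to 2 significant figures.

z = ln(102/55) / ln(91.6/11.3) = 0.6176 / 2.0926 = 0.2952
c = 55 / 11.3^0.2952 = 55 / 2.046 = 26.89
A = (59/26.89)^(1/0.2952) ⇒ ln A = ln(2.194)/0.2952 = 2.6627
A = e^2.6627 ≈ 14.33 square kilometres

14 square kilometres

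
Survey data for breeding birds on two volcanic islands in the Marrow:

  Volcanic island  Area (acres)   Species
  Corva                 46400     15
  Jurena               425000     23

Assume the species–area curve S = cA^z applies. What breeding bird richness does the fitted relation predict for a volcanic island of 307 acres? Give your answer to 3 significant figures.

z = ln(23/15) / ln(425000/46400) = 0.4274 / 2.2148 = 0.1930
c = 15 / 46400^0.1930 = 15 / 7.955 = 1.886
S₃ = 1.886 × 307^0.1930 = 1.886 × 3.02 ≈ 5.695

5.69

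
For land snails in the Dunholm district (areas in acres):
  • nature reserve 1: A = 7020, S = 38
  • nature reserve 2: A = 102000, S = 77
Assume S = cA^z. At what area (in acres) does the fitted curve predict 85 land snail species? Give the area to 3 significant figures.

148000 acres

z = ln(77/38) / ln(102000/7020) = 0.7062 / 2.6762 = 0.2639
c = 38 / 7020^0.2639 = 38 / 10.35 = 3.671
A = (85/3.671)^(1/0.2639) ⇒ ln A = ln(23.15)/0.2639 = 11.9073
A = e^11.9073 ≈ 148346 acres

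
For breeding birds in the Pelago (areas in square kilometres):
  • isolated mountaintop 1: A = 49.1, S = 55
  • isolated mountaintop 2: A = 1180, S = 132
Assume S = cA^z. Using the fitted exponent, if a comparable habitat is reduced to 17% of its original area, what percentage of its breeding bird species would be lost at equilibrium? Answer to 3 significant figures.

38.6%

z = ln(132/55) / ln(1180/49.1) = 0.8755 / 3.1794 = 0.2754
S_new/S_old = (A_new/A_old)^z = 0.17^0.2754 = exp(0.2754 × -1.7720) = 0.6139
Fraction lost = 1 − 0.6139 = 0.3861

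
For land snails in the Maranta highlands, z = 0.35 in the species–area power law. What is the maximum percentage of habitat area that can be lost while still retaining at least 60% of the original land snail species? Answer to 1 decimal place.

Need (A_new/A_old)^0.35 = 0.6, so A_new/A_old = 0.6^(1/0.35) = 0.6^2.857
ln(A_new/A_old) = ln 0.6 / 0.35 = -0.5108 / 0.35 = -1.4595
A_new/A_old = e^-1.4595 ≈ 0.2324
Fraction that can be lost = 1 − 0.2324 = 0.7676

76.8%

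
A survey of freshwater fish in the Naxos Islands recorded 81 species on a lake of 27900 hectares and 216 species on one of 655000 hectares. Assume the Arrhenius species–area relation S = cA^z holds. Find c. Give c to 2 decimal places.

z = ln(S₂/S₁) / ln(A₂/A₁) = ln(216/81) / ln(655000/27900) = 0.9808 / 3.1560 = 0.3108
c = S₁ / A₁^z = 81 / 27900^0.3108 = 81 / 24.08 = 3.364

3.36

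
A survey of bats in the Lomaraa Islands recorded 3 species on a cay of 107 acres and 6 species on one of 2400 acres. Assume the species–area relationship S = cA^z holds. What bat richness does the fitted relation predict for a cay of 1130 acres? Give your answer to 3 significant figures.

z = ln(6/3) / ln(2400/107) = 0.6931 / 3.1104 = 0.2228
c = 3 / 107^0.2228 = 3 / 2.833 = 1.059
S₃ = 1.059 × 1130^0.2228 = 1.059 × 4.79 ≈ 5.073

5.07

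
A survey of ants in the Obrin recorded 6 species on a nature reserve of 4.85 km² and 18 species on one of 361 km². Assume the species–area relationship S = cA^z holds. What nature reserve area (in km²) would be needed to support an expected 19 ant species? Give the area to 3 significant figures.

z = ln(18/6) / ln(361/4.85) = 1.0986 / 4.3099 = 0.2549
c = 6 / 4.85^0.2549 = 6 / 1.496 = 4.012
A = (19/4.012)^(1/0.2549) ⇒ ln A = ln(4.736)/0.2549 = 6.1010
A = e^6.1010 ≈ 446.3 km²

446 km²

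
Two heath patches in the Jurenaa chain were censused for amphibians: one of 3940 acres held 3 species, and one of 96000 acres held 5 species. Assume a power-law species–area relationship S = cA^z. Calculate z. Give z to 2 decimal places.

Taking logs: ln S = ln c + z ln A, so z = (ln S₂ − ln S₁)/(ln A₂ − ln A₁).
z = ln(5/3) / ln(96000/3940) = ln(1.667) / ln(24.37) = 0.5108 / 3.1932 = 0.1600

0.16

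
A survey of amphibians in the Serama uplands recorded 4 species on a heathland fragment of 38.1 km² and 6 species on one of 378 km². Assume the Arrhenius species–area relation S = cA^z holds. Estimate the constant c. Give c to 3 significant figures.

z = ln(S₂/S₁) / ln(A₂/A₁) = ln(6/4) / ln(378/38.1) = 0.4055 / 2.2947 = 0.1767
c = S₁ / A₁^z = 4 / 38.1^0.1767 = 4 / 1.903 = 2.102

2.10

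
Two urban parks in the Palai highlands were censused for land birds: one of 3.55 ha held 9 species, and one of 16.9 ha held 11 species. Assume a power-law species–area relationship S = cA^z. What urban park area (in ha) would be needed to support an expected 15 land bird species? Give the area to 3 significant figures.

z = ln(11/9) / ln(16.9/3.55) = 0.2007 / 1.5604 = 0.1286
c = 9 / 3.55^0.1286 = 9 / 1.177 = 7.647
A = (15/7.647)^(1/0.1286) ⇒ ln A = ln(1.962)/0.1286 = 5.2390
A = e^5.2390 ≈ 188.5 ha

188 ha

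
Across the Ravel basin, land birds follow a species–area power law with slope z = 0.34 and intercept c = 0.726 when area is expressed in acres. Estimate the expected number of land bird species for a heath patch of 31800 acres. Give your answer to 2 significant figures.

25

S = 0.726 × 31800^0.34
ln S = ln 0.726 + 0.34 × ln 31800 = -0.3202 + 0.34 × 10.3672 = 3.2047
S = e^3.2047 ≈ 24.65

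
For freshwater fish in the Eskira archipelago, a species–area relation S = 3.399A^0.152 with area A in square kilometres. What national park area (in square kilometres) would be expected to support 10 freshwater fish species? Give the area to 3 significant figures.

1210 square kilometres

10 = 3.399 × A^0.152  ⇒  A^0.152 = 10/3.399 = 2.942
ln A = ln(2.942) / 0.152 = 1.0791 / 0.152 = 7.0994
A = e^7.0994 ≈ 1211 square kilometres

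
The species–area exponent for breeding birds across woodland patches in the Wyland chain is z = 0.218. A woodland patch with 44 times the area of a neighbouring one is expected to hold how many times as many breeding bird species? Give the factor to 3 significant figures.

S₂/S₁ = (A₂/A₁)^z = 44^0.218
ln(S₂/S₁) = 0.218 × ln 44 = 0.218 × 3.7842 = 0.8250
S₂/S₁ = e^0.8250 ≈ 2.282

2.28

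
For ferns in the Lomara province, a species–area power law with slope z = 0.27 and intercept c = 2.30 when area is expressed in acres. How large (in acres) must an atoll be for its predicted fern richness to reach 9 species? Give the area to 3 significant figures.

156 acres

9 = 2.3 × A^0.27  ⇒  A^0.27 = 9/2.3 = 3.913
ln A = ln(3.913) / 0.27 = 1.3643 / 0.27 = 5.0530
A = e^5.0530 ≈ 156.5 acres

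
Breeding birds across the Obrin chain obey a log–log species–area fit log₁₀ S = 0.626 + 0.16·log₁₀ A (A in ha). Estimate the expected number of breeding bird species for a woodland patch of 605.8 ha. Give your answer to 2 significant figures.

S = 4.227 × 605.8^0.16
ln S = ln 4.227 + 0.16 × ln 605.8 = 1.4414 + 0.16 × 6.4065 = 2.4665
S = e^2.4665 ≈ 11.78

12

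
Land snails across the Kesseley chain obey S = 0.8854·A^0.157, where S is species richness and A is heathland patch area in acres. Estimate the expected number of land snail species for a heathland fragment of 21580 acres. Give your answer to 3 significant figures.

S = 0.8854 × 21580^0.157 = 0.8854 × 4.791 ≈ 4.242

4.24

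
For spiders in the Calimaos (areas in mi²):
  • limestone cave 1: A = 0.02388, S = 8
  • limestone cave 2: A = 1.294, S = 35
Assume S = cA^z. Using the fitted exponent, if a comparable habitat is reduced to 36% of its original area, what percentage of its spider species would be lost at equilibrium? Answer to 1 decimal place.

z = ln(35/8) / ln(1.294/0.02388) = 1.4759 / 3.9925 = 0.3697
S_new/S_old = (A_new/A_old)^z = 0.36^0.3697 = exp(0.3697 × -1.0217) = 0.6855
Fraction lost = 1 − 0.6855 = 0.3145

31.5%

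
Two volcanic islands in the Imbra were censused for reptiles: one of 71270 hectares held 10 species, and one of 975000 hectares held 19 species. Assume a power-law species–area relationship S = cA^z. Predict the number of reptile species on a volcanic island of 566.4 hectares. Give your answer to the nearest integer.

3

z = ln(19/10) / ln(975000/71270) = 0.6419 / 2.6160 = 0.2454
c = 10 / 71270^0.2454 = 10 / 15.51 = 0.6446
S₃ = 0.6446 × 566.4^0.2454 = 0.6446 × 4.737 ≈ 3.053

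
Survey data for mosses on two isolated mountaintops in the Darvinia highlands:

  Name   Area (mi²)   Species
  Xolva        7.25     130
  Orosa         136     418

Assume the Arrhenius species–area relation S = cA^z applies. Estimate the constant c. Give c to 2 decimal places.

59.05

z = ln(S₂/S₁) / ln(A₂/A₁) = ln(418/130) / ln(136/7.25) = 1.1679 / 2.9317 = 0.3984
c = S₁ / A₁^z = 130 / 7.25^0.3984 = 130 / 2.202 = 59.05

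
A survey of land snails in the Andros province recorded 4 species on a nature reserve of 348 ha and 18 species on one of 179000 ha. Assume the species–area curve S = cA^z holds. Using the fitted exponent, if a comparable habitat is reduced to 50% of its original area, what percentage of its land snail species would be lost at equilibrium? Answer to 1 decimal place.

15.4%

z = ln(18/4) / ln(179000/348) = 1.5041 / 6.2429 = 0.2409
S_new/S_old = (A_new/A_old)^z = 0.5^0.2409 = exp(0.2409 × -0.6931) = 0.8462
Fraction lost = 1 − 0.8462 = 0.1538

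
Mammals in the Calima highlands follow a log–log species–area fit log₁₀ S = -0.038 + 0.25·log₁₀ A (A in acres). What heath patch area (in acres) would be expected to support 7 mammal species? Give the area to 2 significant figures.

7 = 0.9162 × A^0.25  ⇒  A^0.25 = 7/0.9162 = 7.64
ln A = ln(7.64) / 0.25 = 2.0334 / 0.25 = 8.1336
A = e^8.1336 ≈ 3407 acres

3400 acres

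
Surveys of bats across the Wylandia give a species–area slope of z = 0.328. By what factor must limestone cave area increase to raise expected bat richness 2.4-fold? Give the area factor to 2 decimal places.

(A₂/A₁)^0.328 = 2.4, so A₂/A₁ = 2.4^(1/0.328) = 2.4^3.049
ln(A₂/A₁) = ln 2.4 / 0.328 = 0.8755 / 0.328 = 2.6691
A₂/A₁ = e^2.6691 ≈ 14.43

14.43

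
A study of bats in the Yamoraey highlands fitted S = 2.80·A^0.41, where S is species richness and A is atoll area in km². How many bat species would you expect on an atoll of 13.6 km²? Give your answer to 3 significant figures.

S = 2.8 × 13.6^0.41 = 2.8 × 2.916 ≈ 8.164

8.16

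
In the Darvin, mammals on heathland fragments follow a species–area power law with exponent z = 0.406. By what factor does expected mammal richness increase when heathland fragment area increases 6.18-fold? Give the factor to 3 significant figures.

2.09

S₂/S₁ = (A₂/A₁)^z = 6.18^0.406
ln(S₂/S₁) = 0.406 × ln 6.18 = 0.406 × 1.8213 = 0.7395
S₂/S₁ = e^0.7395 ≈ 2.095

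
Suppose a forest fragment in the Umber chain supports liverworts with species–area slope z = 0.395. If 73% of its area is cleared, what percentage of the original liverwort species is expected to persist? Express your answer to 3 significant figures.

59.6%

S_new/S_old = (A_new/A_old)^z = 0.27^0.395
= exp(0.395 × ln 0.27) = exp(0.395 × -1.3093) = exp(-0.5172) ≈ 0.5962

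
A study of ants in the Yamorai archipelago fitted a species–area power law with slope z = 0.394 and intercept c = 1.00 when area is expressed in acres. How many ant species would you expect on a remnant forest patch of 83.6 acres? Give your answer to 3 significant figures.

S = 1 × 83.6^0.394
ln S = ln 1 + 0.394 × ln 83.6 = 0.0000 + 0.394 × 4.4260 = 1.7439
S = e^1.7439 ≈ 5.719

5.72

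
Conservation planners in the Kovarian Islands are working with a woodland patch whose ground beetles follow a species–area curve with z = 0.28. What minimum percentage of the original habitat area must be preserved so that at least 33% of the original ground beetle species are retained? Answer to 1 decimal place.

Need (A_new/A_old)^0.28 = 0.33, so A_new/A_old = 0.33^(1/0.28) = 0.33^3.571
ln(A_new/A_old) = ln 0.33 / 0.28 = -1.1087 / 0.28 = -3.9595
A_new/A_old = e^-3.9595 ≈ 0.01907

1.9%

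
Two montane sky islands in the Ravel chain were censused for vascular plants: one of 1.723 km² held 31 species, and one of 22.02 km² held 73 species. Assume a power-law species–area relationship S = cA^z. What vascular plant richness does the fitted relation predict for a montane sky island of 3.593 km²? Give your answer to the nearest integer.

z = ln(73/31) / ln(22.02/1.723) = 0.8565 / 2.5479 = 0.3362
c = 31 / 1.723^0.3362 = 31 / 1.201 = 25.82
S₃ = 25.82 × 3.593^0.3362 = 25.82 × 1.537 ≈ 39.69

40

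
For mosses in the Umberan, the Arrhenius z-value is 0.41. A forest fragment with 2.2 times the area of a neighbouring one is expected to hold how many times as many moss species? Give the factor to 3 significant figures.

S₂/S₁ = (A₂/A₁)^z = 2.2^0.41
ln(S₂/S₁) = 0.41 × ln 2.2 = 0.41 × 0.7885 = 0.3233
S₂/S₁ = e^0.3233 ≈ 1.382

1.38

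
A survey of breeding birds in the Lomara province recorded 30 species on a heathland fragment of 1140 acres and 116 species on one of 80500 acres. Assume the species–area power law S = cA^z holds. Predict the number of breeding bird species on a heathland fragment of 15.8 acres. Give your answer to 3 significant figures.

7.71

z = ln(116/30) / ln(80500/1140) = 1.3524 / 4.2572 = 0.3177
c = 30 / 1140^0.3177 = 30 / 9.356 = 3.207
S₃ = 3.207 × 15.8^0.3177 = 3.207 × 2.403 ≈ 7.706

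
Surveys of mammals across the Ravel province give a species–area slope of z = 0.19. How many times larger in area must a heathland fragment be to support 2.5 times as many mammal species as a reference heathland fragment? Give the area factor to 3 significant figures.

(A₂/A₁)^0.19 = 2.5, so A₂/A₁ = 2.5^(1/0.19) = 2.5^5.263
ln(A₂/A₁) = ln 2.5 / 0.19 = 0.9163 / 0.19 = 4.8226
A₂/A₁ = e^4.8226 ≈ 124.3

124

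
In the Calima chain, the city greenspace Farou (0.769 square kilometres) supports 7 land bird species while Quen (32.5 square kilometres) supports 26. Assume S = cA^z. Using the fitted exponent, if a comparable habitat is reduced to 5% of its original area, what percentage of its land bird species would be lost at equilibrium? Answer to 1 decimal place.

z = ln(26/7) / ln(32.5/0.769) = 1.3122 / 3.7439 = 0.3505
S_new/S_old = (A_new/A_old)^z = 0.05^0.3505 = exp(0.3505 × -2.9957) = 0.35
Fraction lost = 1 − 0.35 = 0.65

65.0%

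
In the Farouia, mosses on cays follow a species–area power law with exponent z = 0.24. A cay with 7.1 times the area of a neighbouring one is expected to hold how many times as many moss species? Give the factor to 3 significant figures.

S₂/S₁ = (A₂/A₁)^z = 7.1^0.24
ln(S₂/S₁) = 0.24 × ln 7.1 = 0.24 × 1.9601 = 0.4704
S₂/S₁ = e^0.4704 ≈ 1.601

1.60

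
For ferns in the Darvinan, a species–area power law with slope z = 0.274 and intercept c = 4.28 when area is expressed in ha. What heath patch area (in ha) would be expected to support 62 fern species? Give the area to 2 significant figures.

62 = 4.28 × A^0.274  ⇒  A^0.274 = 62/4.28 = 14.49
ln A = ln(14.49) / 0.274 = 2.6732 / 0.274 = 9.7561
A = e^9.7561 ≈ 17260 ha

17000 ha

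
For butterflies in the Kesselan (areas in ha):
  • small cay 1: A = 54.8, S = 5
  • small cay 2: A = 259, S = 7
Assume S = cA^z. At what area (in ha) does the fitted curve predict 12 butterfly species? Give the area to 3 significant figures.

3120 ha

z = ln(7/5) / ln(259/54.8) = 0.3365 / 1.5531 = 0.2166
c = 5 / 54.8^0.2166 = 5 / 2.381 = 2.1
A = (12/2.1)^(1/0.2166) ⇒ ln A = ln(5.713)/0.2166 = 8.0448
A = e^8.0448 ≈ 3118 ha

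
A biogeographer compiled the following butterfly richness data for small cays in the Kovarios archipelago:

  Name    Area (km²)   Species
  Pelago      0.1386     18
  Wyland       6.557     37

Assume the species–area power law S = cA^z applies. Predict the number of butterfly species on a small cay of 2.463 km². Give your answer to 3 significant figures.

z = ln(37/18) / ln(6.557/0.1386) = 0.7205 / 3.8567 = 0.1868
c = 18 / 0.1386^0.1868 = 18 / 0.6913 = 26.04
S₃ = 26.04 × 2.463^0.1868 = 26.04 × 1.183 ≈ 30.81

30.8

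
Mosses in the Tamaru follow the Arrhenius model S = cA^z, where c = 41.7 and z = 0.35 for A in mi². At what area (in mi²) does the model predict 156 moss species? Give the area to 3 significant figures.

43.4 mi²

156 = 41.7 × A^0.35  ⇒  A^0.35 = 156/41.7 = 3.741
ln A = ln(3.741) / 0.35 = 1.3194 / 0.35 = 3.7696
A = e^3.7696 ≈ 43.36 mi²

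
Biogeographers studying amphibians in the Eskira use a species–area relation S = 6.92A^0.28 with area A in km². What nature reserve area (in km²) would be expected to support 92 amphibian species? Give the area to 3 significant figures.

92 = 6.92 × A^0.28  ⇒  A^0.28 = 92/6.92 = 13.29
ln A = ln(13.29) / 0.28 = 2.5874 / 0.28 = 9.2406
A = e^9.2406 ≈ 10307 km²

10300 km²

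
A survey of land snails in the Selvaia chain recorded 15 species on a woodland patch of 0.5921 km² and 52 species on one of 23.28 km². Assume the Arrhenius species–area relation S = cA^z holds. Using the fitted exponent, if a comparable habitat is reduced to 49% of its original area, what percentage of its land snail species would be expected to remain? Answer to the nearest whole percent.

79%

z = ln(52/15) / ln(23.28/0.5921) = 1.2432 / 3.6717 = 0.3386
S_new/S_old = (A_new/A_old)^z = 0.49^0.3386 = exp(0.3386 × -0.7133) = 0.7854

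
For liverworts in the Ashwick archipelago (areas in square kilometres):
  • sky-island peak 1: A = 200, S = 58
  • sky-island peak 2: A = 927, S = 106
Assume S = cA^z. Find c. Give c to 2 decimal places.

7.22

z = ln(S₂/S₁) / ln(A₂/A₁) = ln(106/58) / ln(927/200) = 0.6030 / 1.5336 = 0.3932
c = S₁ / A₁^z = 58 / 200^0.3932 = 58 / 8.03 = 7.223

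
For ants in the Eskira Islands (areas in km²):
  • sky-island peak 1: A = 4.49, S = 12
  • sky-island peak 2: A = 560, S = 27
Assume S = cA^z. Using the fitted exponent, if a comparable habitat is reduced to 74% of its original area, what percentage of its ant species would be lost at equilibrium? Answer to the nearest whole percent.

z = ln(27/12) / ln(560/4.49) = 0.8109 / 4.8261 = 0.1680
S_new/S_old = (A_new/A_old)^z = 0.74^0.1680 = exp(0.1680 × -0.3011) = 0.9507
Fraction lost = 1 − 0.9507 = 0.04934

5%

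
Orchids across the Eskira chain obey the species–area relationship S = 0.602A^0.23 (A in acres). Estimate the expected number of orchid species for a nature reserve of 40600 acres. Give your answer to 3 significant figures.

6.91

S = 0.602 × 40600^0.23
ln S = ln 0.602 + 0.23 × ln 40600 = -0.5075 + 0.23 × 10.6115 = 1.9332
S = e^1.9332 ≈ 6.911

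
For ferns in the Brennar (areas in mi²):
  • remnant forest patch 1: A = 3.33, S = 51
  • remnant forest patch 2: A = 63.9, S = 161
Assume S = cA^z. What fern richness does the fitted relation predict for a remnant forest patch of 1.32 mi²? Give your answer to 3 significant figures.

35.6

z = ln(161/51) / ln(63.9/3.33) = 1.1496 / 2.9543 = 0.3891
c = 51 / 3.33^0.3891 = 51 / 1.597 = 31.94
S₃ = 31.94 × 1.32^0.3891 = 31.94 × 1.114 ≈ 35.58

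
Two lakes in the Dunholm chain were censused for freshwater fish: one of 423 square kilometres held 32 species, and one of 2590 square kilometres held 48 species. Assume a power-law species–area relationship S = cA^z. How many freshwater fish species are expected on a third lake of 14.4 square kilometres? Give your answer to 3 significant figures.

15.0

z = ln(48/32) / ln(2590/423) = 0.4055 / 1.8120 = 0.2238
c = 32 / 423^0.2238 = 32 / 3.87 = 8.269
S₃ = 8.269 × 14.4^0.2238 = 8.269 × 1.816 ≈ 15.02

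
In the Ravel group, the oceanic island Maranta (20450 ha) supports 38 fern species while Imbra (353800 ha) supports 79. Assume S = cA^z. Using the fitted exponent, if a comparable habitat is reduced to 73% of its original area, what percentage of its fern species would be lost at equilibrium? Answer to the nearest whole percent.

8%

z = ln(79/38) / ln(353800/20450) = 0.7319 / 2.8507 = 0.2567
S_new/S_old = (A_new/A_old)^z = 0.73^0.2567 = exp(0.2567 × -0.3147) = 0.9224
Fraction lost = 1 − 0.9224 = 0.07762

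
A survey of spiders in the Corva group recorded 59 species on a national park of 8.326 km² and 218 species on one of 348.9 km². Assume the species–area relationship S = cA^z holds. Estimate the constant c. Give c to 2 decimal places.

28.11

z = ln(S₂/S₁) / ln(A₂/A₁) = ln(218/59) / ln(348.9/8.326) = 1.3070 / 3.7354 = 0.3499
c = S₁ / A₁^z = 59 / 8.326^0.3499 = 59 / 2.099 = 28.11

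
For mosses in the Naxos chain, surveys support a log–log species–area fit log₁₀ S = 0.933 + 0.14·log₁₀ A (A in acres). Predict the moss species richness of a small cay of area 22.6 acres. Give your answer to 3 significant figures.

S = 8.57 × 22.6^0.14
ln S = ln 8.57 + 0.14 × ln 22.6 = 2.1483 + 0.14 × 3.1179 = 2.5848
S = e^2.5848 ≈ 13.26

13.3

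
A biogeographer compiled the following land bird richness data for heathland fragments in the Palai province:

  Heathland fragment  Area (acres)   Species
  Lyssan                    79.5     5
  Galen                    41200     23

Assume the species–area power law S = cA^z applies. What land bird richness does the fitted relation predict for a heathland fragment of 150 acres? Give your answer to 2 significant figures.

5.8

z = ln(23/5) / ln(41200/79.5) = 1.5261 / 6.2504 = 0.2442
c = 5 / 79.5^0.2442 = 5 / 2.911 = 1.718
S₃ = 1.718 × 150^0.2442 = 1.718 × 3.399 ≈ 5.838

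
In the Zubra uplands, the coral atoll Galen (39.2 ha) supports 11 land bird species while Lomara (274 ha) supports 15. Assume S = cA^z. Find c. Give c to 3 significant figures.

z = ln(S₂/S₁) / ln(A₂/A₁) = ln(15/11) / ln(274/39.2) = 0.3102 / 1.9445 = 0.1595
c = S₁ / A₁^z = 11 / 39.2^0.1595 = 11 / 1.795 = 6.127

6.13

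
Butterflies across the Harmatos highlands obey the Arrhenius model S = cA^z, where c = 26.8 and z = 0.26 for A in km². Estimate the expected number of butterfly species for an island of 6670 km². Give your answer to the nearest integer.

S = 26.8 × 6670^0.26 = 26.8 × 9.869 ≈ 264.5

264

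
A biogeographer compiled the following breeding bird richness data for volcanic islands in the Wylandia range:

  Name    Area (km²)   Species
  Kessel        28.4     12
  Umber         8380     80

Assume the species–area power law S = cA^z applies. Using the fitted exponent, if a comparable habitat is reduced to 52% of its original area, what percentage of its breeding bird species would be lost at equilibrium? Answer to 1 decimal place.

19.6%

z = ln(80/12) / ln(8380/28.4) = 1.8971 / 5.6872 = 0.3336
S_new/S_old = (A_new/A_old)^z = 0.52^0.3336 = exp(0.3336 × -0.6539) = 0.804
Fraction lost = 1 − 0.804 = 0.196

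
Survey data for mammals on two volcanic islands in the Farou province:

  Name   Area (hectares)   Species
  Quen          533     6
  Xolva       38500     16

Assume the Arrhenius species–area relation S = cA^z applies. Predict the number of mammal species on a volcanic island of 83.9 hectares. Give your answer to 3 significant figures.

3.93

z = ln(16/6) / ln(38500/533) = 0.9808 / 4.2799 = 0.2292
c = 6 / 533^0.2292 = 6 / 4.216 = 1.423
S₃ = 1.423 × 83.9^0.2292 = 1.423 × 2.76 ≈ 3.928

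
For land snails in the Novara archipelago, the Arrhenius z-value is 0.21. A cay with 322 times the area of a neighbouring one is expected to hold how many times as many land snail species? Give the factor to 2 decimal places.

S₂/S₁ = (A₂/A₁)^z = 322^0.21
ln(S₂/S₁) = 0.21 × ln 322 = 0.21 × 5.7746 = 1.2127
S₂/S₁ = e^1.2127 ≈ 3.362

3.36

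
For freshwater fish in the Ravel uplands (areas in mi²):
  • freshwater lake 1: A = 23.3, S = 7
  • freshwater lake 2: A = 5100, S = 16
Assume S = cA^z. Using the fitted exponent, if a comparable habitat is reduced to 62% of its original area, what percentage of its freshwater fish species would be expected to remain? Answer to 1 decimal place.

z = ln(16/7) / ln(5100/23.3) = 0.8267 / 5.3885 = 0.1534
S_new/S_old = (A_new/A_old)^z = 0.62^0.1534 = exp(0.1534 × -0.4780) = 0.9293

92.9%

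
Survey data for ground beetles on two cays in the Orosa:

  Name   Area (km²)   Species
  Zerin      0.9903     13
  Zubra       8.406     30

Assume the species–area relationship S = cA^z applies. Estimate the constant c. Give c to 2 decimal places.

13.05

z = ln(S₂/S₁) / ln(A₂/A₁) = ln(30/13) / ln(8.406/0.9903) = 0.8362 / 2.1387 = 0.3910
c = S₁ / A₁^z = 13 / 0.9903^0.3910 = 13 / 0.9962 = 13.05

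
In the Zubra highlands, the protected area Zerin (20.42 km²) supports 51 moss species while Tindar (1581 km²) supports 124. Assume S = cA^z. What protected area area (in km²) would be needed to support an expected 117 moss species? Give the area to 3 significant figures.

1190 km²

z = ln(124/51) / ln(1581/20.42) = 0.8885 / 4.3493 = 0.2043
c = 51 / 20.42^0.2043 = 51 / 1.852 = 27.54
A = (117/27.54)^(1/0.2043) ⇒ ln A = ln(4.248)/0.2043 = 7.0814
A = e^7.0814 ≈ 1190 km²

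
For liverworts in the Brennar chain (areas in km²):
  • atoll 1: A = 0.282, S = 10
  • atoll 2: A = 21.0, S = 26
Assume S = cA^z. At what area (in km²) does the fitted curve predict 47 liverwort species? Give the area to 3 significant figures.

z = ln(26/10) / ln(21/0.282) = 0.9555 / 4.3104 = 0.2217
c = 10 / 0.282^0.2217 = 10 / 0.7553 = 13.24
A = (47/13.24)^(1/0.2217) ⇒ ln A = ln(3.55)/0.2217 = 5.7153
A = e^5.7153 ≈ 303.5 km²

303 km²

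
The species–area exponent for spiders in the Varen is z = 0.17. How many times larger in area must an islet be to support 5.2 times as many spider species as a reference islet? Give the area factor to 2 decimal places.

16284.87

(A₂/A₁)^0.17 = 5.2, so A₂/A₁ = 5.2^(1/0.17) = 5.2^5.882
ln(A₂/A₁) = ln 5.2 / 0.17 = 1.6487 / 0.17 = 9.6980
A₂/A₁ = e^9.6980 ≈ 16285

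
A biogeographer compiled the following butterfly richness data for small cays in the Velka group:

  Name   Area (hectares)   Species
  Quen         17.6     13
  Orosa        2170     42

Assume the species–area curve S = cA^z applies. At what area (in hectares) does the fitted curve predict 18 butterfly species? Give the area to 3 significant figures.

z = ln(42/13) / ln(2170/17.6) = 1.1727 / 4.8146 = 0.2436
c = 13 / 17.6^0.2436 = 13 / 2.011 = 6.465
A = (18/6.465)^(1/0.2436) ⇒ ln A = ln(2.784)/0.2436 = 4.2039
A = e^4.2039 ≈ 66.95 hectares

66.9 hectares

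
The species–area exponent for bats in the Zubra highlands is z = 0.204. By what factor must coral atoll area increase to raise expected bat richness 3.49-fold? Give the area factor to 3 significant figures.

(A₂/A₁)^0.204 = 3.49, so A₂/A₁ = 3.49^(1/0.204) = 3.49^4.902
ln(A₂/A₁) = ln 3.49 / 0.204 = 1.2499 / 0.204 = 6.1270
A₂/A₁ = e^6.1270 ≈ 458

458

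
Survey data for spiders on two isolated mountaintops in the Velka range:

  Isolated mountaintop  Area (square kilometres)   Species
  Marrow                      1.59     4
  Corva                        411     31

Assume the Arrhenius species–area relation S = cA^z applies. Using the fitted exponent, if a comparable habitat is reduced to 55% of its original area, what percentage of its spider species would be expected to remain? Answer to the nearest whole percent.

z = ln(31/4) / ln(411/1.59) = 2.0477 / 5.5549 = 0.3686
S_new/S_old = (A_new/A_old)^z = 0.55^0.3686 = exp(0.3686 × -0.5978) = 0.8022

80%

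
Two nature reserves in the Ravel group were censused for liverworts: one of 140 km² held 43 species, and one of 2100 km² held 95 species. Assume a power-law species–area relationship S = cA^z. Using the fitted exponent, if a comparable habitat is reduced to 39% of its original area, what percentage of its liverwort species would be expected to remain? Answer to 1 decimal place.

z = ln(95/43) / ln(2100/140) = 0.7927 / 2.7081 = 0.2927
S_new/S_old = (A_new/A_old)^z = 0.39^0.2927 = exp(0.2927 × -0.9416) = 0.7591

75.9%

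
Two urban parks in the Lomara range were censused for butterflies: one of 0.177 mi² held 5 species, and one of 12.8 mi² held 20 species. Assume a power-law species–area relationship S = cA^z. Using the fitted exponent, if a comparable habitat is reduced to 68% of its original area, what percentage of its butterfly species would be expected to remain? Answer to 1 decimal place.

z = ln(20/5) / ln(12.8/0.177) = 1.3863 / 4.2811 = 0.3238
S_new/S_old = (A_new/A_old)^z = 0.68^0.3238 = exp(0.3238 × -0.3857) = 0.8826

88.3%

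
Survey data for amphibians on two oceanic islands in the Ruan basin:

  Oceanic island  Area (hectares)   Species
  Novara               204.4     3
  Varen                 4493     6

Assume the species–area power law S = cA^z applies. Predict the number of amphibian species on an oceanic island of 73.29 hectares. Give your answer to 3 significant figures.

z = ln(6/3) / ln(4493/204.4) = 0.6931 / 3.0902 = 0.2243
c = 3 / 204.4^0.2243 = 3 / 3.298 = 0.9096
S₃ = 0.9096 × 73.29^0.2243 = 0.9096 × 2.62 ≈ 2.383

2.38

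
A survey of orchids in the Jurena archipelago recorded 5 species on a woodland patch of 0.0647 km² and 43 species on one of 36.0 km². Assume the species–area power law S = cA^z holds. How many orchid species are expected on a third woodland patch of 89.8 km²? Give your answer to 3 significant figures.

z = ln(43/5) / ln(36/0.0647) = 2.1518 / 6.3215 = 0.3404
c = 5 / 0.0647^0.3404 = 5 / 0.3938 = 12.7
S₃ = 12.7 × 89.8^0.3404 = 12.7 × 4.622 ≈ 58.69

58.7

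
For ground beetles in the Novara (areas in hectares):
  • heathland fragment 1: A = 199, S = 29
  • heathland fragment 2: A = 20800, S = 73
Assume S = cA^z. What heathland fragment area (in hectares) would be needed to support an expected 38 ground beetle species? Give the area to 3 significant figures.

776 hectares

z = ln(73/29) / ln(20800/199) = 0.9232 / 4.6494 = 0.1986
c = 29 / 199^0.1986 = 29 / 2.861 = 10.14
A = (38/10.14)^(1/0.1986) ⇒ ln A = ln(3.748)/0.1986 = 6.6546
A = e^6.6546 ≈ 776.3 hectares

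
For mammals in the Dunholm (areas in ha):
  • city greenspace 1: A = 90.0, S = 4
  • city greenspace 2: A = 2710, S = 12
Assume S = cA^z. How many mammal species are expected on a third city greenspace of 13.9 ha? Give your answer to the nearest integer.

z = ln(12/4) / ln(2710/90) = 1.0986 / 3.4049 = 0.3227
c = 4 / 90^0.3227 = 4 / 4.271 = 0.9365
S₃ = 0.9365 × 13.9^0.3227 = 0.9365 × 2.338 ≈ 2.189

2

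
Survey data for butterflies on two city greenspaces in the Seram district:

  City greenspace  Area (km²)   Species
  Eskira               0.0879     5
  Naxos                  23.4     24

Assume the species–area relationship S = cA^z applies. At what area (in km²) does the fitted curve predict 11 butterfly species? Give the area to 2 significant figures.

z = ln(24/5) / ln(23.4/0.0879) = 1.5686 / 5.5843 = 0.2809
c = 5 / 0.0879^0.2809 = 5 / 0.5051 = 9.899
A = (11/9.899)^(1/0.2809) ⇒ ln A = ln(1.111)/0.2809 = 0.3754
A = e^0.3754 ≈ 1.456 km²

1.5 km²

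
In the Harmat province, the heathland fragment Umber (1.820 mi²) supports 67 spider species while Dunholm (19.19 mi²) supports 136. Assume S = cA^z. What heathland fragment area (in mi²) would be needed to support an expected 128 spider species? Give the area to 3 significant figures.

z = ln(136/67) / ln(19.19/1.82) = 0.7080 / 2.3556 = 0.3006
c = 67 / 1.82^0.3006 = 67 / 1.197 = 55.96
A = (128/55.96)^(1/0.3006) ⇒ ln A = ln(2.287)/0.3006 = 2.7527
A = e^2.7527 ≈ 15.68 mi²

15.7 mi²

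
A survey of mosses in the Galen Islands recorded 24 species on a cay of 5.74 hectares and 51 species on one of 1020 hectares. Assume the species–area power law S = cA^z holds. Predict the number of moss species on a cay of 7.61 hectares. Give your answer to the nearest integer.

z = ln(51/24) / ln(1020/5.74) = 0.7538 / 5.1801 = 0.1455
c = 24 / 5.74^0.1455 = 24 / 1.29 = 18.61
S₃ = 18.61 × 7.61^0.1455 = 18.61 × 1.344 ≈ 25.01

25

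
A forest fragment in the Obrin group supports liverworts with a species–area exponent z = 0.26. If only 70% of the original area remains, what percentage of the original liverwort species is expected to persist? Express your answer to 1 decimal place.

91.1%

S_new/S_old = (A_new/A_old)^z = 0.7^0.26
= exp(0.26 × ln 0.7) = exp(0.26 × -0.3567) = exp(-0.0927) ≈ 0.9114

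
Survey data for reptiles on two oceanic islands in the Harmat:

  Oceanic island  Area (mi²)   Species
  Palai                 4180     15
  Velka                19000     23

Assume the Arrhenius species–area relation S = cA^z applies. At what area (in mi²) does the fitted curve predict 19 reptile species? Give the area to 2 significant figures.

9700 mi²

z = ln(23/15) / ln(19000/4180) = 0.4274 / 1.5141 = 0.2823
c = 15 / 4180^0.2823 = 15 / 10.53 = 1.425
A = (19/1.425)^(1/0.2823) ⇒ ln A = ln(13.33)/0.2823 = 9.1754
A = e^9.1754 ≈ 9657 mi²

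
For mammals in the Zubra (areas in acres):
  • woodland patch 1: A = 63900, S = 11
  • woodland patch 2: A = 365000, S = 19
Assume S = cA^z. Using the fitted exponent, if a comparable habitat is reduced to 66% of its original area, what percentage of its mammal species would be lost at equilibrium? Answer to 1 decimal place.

z = ln(19/11) / ln(365000/63900) = 0.5465 / 1.7426 = 0.3136
S_new/S_old = (A_new/A_old)^z = 0.66^0.3136 = exp(0.3136 × -0.4155) = 0.8778
Fraction lost = 1 − 0.8778 = 0.1222

12.2%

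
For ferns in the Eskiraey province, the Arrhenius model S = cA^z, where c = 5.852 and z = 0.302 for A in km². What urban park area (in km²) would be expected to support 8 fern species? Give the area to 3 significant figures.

2.82 km²

8 = 5.852 × A^0.302  ⇒  A^0.302 = 8/5.852 = 1.367
ln A = ln(1.367) / 0.302 = 0.3127 / 0.302 = 1.0353
A = e^1.0353 ≈ 2.816 km²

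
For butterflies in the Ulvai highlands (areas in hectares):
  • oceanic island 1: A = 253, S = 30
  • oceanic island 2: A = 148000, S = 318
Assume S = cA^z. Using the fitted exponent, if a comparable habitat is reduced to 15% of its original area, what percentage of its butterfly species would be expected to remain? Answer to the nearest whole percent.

50%

z = ln(318/30) / ln(148000/253) = 2.3609 / 6.3716 = 0.3705
S_new/S_old = (A_new/A_old)^z = 0.15^0.3705 = exp(0.3705 × -1.8971) = 0.4951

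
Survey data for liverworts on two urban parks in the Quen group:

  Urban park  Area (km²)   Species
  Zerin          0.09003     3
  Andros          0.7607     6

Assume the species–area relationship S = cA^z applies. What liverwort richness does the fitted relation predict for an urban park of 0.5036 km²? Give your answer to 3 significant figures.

z = ln(6/3) / ln(0.7607/0.09003) = 0.6931 / 2.1341 = 0.3248
c = 3 / 0.09003^0.3248 = 3 / 0.4575 = 6.557
S₃ = 6.557 × 0.5036^0.3248 = 6.557 × 0.8003 ≈ 5.248

5.25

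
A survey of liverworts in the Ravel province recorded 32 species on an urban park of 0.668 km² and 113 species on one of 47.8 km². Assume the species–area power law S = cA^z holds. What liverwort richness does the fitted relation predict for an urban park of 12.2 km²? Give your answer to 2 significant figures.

z = ln(113/32) / ln(47.8/0.668) = 1.2617 / 4.2705 = 0.2954
c = 32 / 0.668^0.2954 = 32 / 0.8876 = 36.05
S₃ = 36.05 × 12.2^0.2954 = 36.05 × 2.094 ≈ 75.49

75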